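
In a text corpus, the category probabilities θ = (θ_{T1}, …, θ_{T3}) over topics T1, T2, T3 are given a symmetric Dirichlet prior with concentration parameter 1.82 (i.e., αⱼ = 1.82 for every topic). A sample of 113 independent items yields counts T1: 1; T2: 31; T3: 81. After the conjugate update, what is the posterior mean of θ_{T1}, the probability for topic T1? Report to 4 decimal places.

The Dirichlet prior is conjugate to the Multinomial likelihood: each posterior αⱼ = prior αⱼ + observed count nⱼ.
Posterior concentration: (2.82, 32.82, 82.82), total = 118.46.
E[θ_{T1}|data] = α_{T1}/Σα = 2.82/118.46 = 0.0238.

0.0238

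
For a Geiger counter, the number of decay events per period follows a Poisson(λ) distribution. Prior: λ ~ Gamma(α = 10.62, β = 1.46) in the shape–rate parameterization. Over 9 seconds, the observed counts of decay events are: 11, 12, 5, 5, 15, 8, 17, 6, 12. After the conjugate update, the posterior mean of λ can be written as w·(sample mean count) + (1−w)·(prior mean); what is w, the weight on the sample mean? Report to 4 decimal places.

0.8604

With a Gamma(shape α, rate β) prior, the Poisson likelihood is conjugate: the posterior is Gamma(α + ΣXᵢ, β + n).
Posterior mean = (α₀+S)/(β₀+n) = [n/(β₀+n)]·(S/n) + [β₀/(β₀+n)]·(α₀/β₀), so only n and β₀ enter the weight.
Weight on data w = n/(β₀+n) = 9/(1.46+9) = 9/10.46 = 0.8604.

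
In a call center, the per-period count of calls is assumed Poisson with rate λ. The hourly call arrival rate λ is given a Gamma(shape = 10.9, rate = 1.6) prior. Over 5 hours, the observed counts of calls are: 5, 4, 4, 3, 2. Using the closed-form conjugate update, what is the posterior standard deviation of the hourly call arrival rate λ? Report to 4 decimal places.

0.8145

With a Gamma(shape α, rate β) prior, the Poisson likelihood is conjugate: the posterior is Gamma(α + ΣXᵢ, β + n).
Sum of counts S = 18 over n = 5 hours.
Posterior: Gamma(α+S, β+n) = Gamma(10.9+18, 1.6+5) = Gamma(28.9, 6.6).
SD = √α/β = √28.9/6.6 = 0.8145.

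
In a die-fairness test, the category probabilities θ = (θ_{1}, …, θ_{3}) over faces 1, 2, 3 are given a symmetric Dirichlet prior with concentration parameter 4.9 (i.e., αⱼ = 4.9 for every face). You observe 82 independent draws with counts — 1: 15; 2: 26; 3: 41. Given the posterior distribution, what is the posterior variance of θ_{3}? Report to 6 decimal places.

0.002552

The Dirichlet prior is conjugate to the Multinomial likelihood: each posterior αⱼ = prior αⱼ + observed count nⱼ.
Posterior concentration: (19.9, 30.9, 45.9), total = 96.7.
Var[θ_j] = α_j(Σα−α_j)/((Σα)²(Σα+1)) = 45.9·50.8/(96.7²·97.7) = 0.002552.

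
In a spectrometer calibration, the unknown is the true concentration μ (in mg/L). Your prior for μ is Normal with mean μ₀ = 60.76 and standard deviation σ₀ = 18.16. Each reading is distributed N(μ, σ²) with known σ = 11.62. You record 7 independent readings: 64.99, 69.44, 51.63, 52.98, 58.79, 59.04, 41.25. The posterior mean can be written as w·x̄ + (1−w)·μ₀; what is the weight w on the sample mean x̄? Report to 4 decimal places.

For Normal data with known variance σ², a Normal(μ₀, σ₀²) prior on μ is conjugate. Posterior precision = 1/σ₀² + n/σ²; posterior mean is the precision-weighted average of μ₀ and x̄.
σ₀² = 18.16² = 329.7856, σ² = 11.62² = 135.0244. Prior precision 1/σ₀² = 1/329.7856; data precision n/σ² = 7/135.0244.
w = (n/σ²)/(1/σ₀² + n/σ²) = n·σ₀²/(σ² + n·σ₀²) = 7·329.7856/(135.0244 + 7·329.7856) = 2308.4992/2443.5236 = 0.9447.

0.9447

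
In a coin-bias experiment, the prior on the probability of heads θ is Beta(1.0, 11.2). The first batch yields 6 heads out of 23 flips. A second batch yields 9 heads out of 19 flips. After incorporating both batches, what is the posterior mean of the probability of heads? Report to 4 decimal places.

0.2952

The Beta prior is conjugate to a Binomial/Bernoulli likelihood; the update adds successes to α and failures to β.
After batch 1: Beta(1.0+6, 11.2+17) = Beta(7.0, 28.2).
After batch 2: Beta(7.0+9, 28.2+10) = Beta(16.0, 38.2).
Posterior mean = α/(α+β) = 16.0/54.2 = 0.2952.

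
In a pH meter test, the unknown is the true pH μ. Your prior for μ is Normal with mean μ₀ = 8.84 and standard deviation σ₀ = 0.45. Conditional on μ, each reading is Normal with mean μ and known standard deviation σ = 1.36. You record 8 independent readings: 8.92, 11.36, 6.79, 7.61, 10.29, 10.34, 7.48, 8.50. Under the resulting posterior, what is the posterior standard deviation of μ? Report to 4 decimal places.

For Normal data with known variance σ², a Normal(μ₀, σ₀²) prior on μ is conjugate. Posterior precision = 1/σ₀² + n/σ²; posterior mean is the precision-weighted average of μ₀ and x̄.
σ₀² = 0.45² = 0.2025, σ² = 1.36² = 1.8496; σ² + n·σ₀² = 1.8496 + 8·0.2025 = 3.4696.
Posterior precision = 1/σ₀² + n/σ² = 1/0.2025 + 8/1.8496 = (σ² + n·σ₀²)/(σ₀²σ²) = 3.4696/(0.2025·1.8496); posterior variance σₙ² = σ₀²σ²/(σ² + n·σ₀²) = 0.2025·1.8496/3.4696 = 0.107950.
Posterior SD = √σₙ² = √(0.2025·1.8496/3.4696) = 0.3286.

0.3286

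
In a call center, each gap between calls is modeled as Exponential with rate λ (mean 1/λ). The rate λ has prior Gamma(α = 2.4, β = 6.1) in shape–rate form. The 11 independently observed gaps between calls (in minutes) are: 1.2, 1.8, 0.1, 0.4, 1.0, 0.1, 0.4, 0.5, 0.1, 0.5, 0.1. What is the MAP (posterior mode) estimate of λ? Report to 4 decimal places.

With a Gamma(shape α, rate β) prior on the exponential rate λ, the posterior after n observations with total T = Σxᵢ is Gamma(α+n, β+T).
Sum of observations T = 6.2 minutes; n = 11.
Posterior: Gamma(2.4+11, 6.1+6.2) = Gamma(13.4, 12.3).
Mode = (α−1)/β = 1.0081.

1.0081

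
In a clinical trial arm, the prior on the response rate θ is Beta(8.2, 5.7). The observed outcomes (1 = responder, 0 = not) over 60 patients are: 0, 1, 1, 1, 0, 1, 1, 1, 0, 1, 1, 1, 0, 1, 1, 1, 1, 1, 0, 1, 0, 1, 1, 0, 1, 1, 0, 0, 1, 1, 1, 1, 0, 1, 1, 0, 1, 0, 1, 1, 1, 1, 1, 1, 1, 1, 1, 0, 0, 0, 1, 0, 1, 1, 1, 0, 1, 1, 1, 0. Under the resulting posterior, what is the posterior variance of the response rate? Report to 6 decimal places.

0.002909

The Beta prior is conjugate to a Binomial/Bernoulli likelihood; the update adds successes to α and failures to β.
Posterior: Beta(α+k, β+n−k) = Beta(8.2+42, 5.7+18) = Beta(50.2, 23.7).
Var = αβ/((α+β)²(α+β+1)) = 50.2·23.7/(73.9²·74.9) = 0.002909.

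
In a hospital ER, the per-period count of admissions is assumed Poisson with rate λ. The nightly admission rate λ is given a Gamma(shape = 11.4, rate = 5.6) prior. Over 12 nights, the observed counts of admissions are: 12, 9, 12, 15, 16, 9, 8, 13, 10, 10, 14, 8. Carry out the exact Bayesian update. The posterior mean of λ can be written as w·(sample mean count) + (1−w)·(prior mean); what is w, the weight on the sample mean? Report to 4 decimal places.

With a Gamma(shape α, rate β) prior, the Poisson likelihood is conjugate: the posterior is Gamma(α + ΣXᵢ, β + n).
Posterior mean = (α₀+S)/(β₀+n) = [n/(β₀+n)]·(S/n) + [β₀/(β₀+n)]·(α₀/β₀), so only n and β₀ enter the weight.
Weight on data w = n/(β₀+n) = 12/(5.6+12) = 12/17.6 = 0.6818.

0.6818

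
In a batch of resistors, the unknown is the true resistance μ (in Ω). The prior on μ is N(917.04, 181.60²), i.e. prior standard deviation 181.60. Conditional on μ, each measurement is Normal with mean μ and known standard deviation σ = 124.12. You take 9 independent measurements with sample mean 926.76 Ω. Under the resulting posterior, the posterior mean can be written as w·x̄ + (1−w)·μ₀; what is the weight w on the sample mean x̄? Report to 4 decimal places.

0.9507

For Normal data with known variance σ², a Normal(μ₀, σ₀²) prior on μ is conjugate. Posterior precision = 1/σ₀² + n/σ²; posterior mean is the precision-weighted average of μ₀ and x̄.
σ₀² = 181.60² = 32978.56, σ² = 124.12² = 15405.7744. Prior precision 1/σ₀² = 1/32978.56; data precision n/σ² = 9/15405.7744.
w = (n/σ²)/(1/σ₀² + n/σ²) = n·σ₀²/(σ² + n·σ₀²) = 9·32978.56/(15405.7744 + 9·32978.56) = 296807.04/312212.8144 = 0.9507.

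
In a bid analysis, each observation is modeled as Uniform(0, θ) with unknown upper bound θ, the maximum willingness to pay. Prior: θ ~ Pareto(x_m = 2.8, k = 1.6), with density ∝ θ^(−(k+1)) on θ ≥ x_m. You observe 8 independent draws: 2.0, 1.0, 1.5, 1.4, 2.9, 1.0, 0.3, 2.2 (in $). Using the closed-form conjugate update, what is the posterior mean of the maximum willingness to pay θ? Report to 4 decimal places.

A Pareto(scale x_m, shape k) prior on the upper bound θ of Uniform(0, θ) is conjugate: posterior is Pareto(max(x_m, max xᵢ), k + n).
Sample maximum = 2.9; prior scale x_m = 2.8 → posterior scale = max = 2.9.
Posterior shape = 1.6 + 8 = 9.6.
E[θ|data] = k·x_m/(k−1) = 9.6·2.9/8.6 = 3.2372.

3.2372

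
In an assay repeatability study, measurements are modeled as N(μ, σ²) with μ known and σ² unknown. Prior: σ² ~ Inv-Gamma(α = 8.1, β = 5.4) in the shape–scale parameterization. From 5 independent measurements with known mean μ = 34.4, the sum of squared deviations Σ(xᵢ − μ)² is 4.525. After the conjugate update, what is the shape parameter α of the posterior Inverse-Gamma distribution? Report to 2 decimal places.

10.60

With known mean μ and an Inverse-Gamma(α, β) prior on σ², the Normal likelihood is conjugate: posterior is Inv-Gamma(α + n/2, β + Σ(xᵢ−μ)²/2).
Posterior: Inv-Gamma(8.1 + 5/2, 5.4 + 4.525/2) = Inv-Gamma(10.60, 7.6625).
Posterior α = 10.60.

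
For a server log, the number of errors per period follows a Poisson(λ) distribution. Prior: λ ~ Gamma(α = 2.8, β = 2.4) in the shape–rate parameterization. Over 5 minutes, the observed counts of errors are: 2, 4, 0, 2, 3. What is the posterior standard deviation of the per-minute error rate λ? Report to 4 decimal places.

0.5020

With a Gamma(shape α, rate β) prior, the Poisson likelihood is conjugate: the posterior is Gamma(α + ΣXᵢ, β + n).
Sum of counts S = 11 over n = 5 minutes.
Posterior: Gamma(α+S, β+n) = Gamma(2.8+11, 2.4+5) = Gamma(13.8, 7.4).
SD = √α/β = √13.8/7.4 = 0.5020.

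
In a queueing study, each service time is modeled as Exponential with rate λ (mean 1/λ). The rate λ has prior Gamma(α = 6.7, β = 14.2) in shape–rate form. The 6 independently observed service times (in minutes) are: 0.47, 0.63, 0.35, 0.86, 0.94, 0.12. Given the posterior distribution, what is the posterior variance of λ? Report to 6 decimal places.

With a Gamma(shape α, rate β) prior on the exponential rate λ, the posterior after n observations with total T = Σxᵢ is Gamma(α+n, β+T).
Sum of observations T = 3.37 minutes; n = 6.
Posterior: Gamma(6.7+6, 14.2+3.37) = Gamma(12.7, 17.57).
Var = α/β² = 0.041140.

0.041140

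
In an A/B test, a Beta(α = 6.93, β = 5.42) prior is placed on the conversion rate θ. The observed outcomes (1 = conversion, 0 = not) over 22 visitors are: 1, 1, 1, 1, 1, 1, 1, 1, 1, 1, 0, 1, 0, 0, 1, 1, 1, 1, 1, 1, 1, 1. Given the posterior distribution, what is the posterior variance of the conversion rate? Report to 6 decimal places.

0.005234

The Beta prior is conjugate to a Binomial/Bernoulli likelihood; the update adds successes to α and failures to β.
Posterior: Beta(α+k, β+n−k) = Beta(6.93+19, 5.42+3) = Beta(25.93, 8.42).
Var = αβ/((α+β)²(α+β+1)) = 25.93·8.42/(34.35²·35.35) = 0.005234.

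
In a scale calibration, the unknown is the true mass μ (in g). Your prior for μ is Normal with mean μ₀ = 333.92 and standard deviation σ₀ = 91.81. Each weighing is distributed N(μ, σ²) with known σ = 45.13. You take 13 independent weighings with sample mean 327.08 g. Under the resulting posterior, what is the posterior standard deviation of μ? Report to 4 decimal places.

For Normal data with known variance σ², a Normal(μ₀, σ₀²) prior on μ is conjugate. Posterior precision = 1/σ₀² + n/σ²; posterior mean is the precision-weighted average of μ₀ and x̄.
σ₀² = 91.81² = 8429.0761, σ² = 45.13² = 2036.7169; σ² + n·σ₀² = 2036.7169 + 13·8429.0761 = 111614.7062.
Posterior precision = 1/σ₀² + n/σ² = 1/8429.0761 + 13/2036.7169 = (σ² + n·σ₀²)/(σ₀²σ²) = 111614.7062/(8429.0761·2036.7169); posterior variance σₙ² = σ₀²σ²/(σ² + n·σ₀²) = 8429.0761·2036.7169/111614.7062 = 153.811647.
Posterior SD = √σₙ² = √(8429.0761·2036.7169/111614.7062) = 12.4021.

12.4021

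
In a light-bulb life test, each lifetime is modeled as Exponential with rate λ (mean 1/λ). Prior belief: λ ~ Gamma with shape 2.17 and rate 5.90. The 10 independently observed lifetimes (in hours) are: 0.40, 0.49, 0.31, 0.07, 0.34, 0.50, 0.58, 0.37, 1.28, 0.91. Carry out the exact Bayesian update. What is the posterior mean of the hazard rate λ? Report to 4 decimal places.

1.0915

With a Gamma(shape α, rate β) prior on the exponential rate λ, the posterior after n observations with total T = Σxᵢ is Gamma(α+n, β+T).
Sum of observations T = 5.25 hours; n = 10.
Posterior: Gamma(2.17+10, 5.90+5.25) = Gamma(12.17, 11.15).
Posterior mean of λ = α/β = 12.17/11.15 = 1.0915.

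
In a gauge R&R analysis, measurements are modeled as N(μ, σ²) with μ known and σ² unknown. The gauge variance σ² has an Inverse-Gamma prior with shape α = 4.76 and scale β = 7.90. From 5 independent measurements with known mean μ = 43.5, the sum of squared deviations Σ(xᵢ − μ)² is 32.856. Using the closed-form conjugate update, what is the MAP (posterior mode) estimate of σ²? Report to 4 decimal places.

With known mean μ and an Inverse-Gamma(α, β) prior on σ², the Normal likelihood is conjugate: posterior is Inv-Gamma(α + n/2, β + Σ(xᵢ−μ)²/2).
Posterior: Inv-Gamma(4.76 + 5/2, 7.90 + 32.856/2) = Inv-Gamma(7.26, 24.3280).
Mode = β/(α+1) = 24.3280/8.26 = 2.9453.

2.9453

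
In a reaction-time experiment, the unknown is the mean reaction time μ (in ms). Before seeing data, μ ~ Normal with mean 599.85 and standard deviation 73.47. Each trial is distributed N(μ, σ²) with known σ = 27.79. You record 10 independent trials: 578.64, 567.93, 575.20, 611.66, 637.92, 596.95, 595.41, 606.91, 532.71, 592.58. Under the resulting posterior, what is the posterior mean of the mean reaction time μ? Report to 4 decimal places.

589.7357

For Normal data with known variance σ², a Normal(μ₀, σ₀²) prior on μ is conjugate. Posterior precision = 1/σ₀² + n/σ²; posterior mean is the precision-weighted average of μ₀ and x̄.
Σxᵢ = 578.64 + 567.93 + 575.20 + 611.66 + 637.92 + 596.95 + 595.41 + 606.91 + 532.71 + 592.58 = 5895.91, so n·x̄ = 5895.91.
σ₀² = 73.47² = 5397.8409, σ² = 27.79² = 772.2841; σ² + n·σ₀² = 772.2841 + 10·5397.8409 = 54750.6931.
Posterior mean = (μ₀/σ₀² + n·x̄/σ²)/(1/σ₀² + n/σ²) = (σ²·μ₀ + σ₀²·n·x̄)/(σ² + n·σ₀²) = (772.2841·599.85 + 5397.8409·5895.91)/54750.6931 = 32288438.758104/54750.6931 = 589.7357.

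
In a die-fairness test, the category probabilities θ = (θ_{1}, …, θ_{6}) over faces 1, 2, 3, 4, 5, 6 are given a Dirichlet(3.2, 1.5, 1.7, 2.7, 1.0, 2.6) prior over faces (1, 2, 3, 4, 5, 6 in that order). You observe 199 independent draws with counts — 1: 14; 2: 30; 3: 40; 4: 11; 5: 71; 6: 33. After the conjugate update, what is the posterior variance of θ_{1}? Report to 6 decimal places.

0.000351

The Dirichlet prior is conjugate to the Multinomial likelihood: each posterior αⱼ = prior αⱼ + observed count nⱼ.
Posterior concentration: (17.2, 31.5, 41.7, 13.7, 72.0, 35.6), total = 211.7.
Var[θ_j] = α_j(Σα−α_j)/((Σα)²(Σα+1)) = 17.2·194.5/(211.7²·212.7) = 0.000351.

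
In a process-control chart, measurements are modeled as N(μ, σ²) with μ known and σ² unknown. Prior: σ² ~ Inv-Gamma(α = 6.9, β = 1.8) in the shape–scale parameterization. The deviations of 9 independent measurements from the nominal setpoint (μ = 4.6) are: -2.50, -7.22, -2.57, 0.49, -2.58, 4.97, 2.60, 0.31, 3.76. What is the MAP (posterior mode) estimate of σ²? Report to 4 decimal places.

4.8861

With known mean μ and an Inverse-Gamma(α, β) prior on σ², the Normal likelihood is conjugate: posterior is Inv-Gamma(α + n/2, β + Σ(xᵢ−μ)²/2).
Σ(xᵢ−μ)² = (-2.50)² + (-7.22)² + (-2.57)² + (0.49)² + (-2.58)² + (4.97)² + (2.60)² + (0.31)² + (3.76)² = 117.5744.
Posterior: Inv-Gamma(6.9 + 9/2, 1.8 + 117.5744/2) = Inv-Gamma(11.40, 60.58720).
Mode = β/(α+1) = 60.58720/12.40 = 4.8861.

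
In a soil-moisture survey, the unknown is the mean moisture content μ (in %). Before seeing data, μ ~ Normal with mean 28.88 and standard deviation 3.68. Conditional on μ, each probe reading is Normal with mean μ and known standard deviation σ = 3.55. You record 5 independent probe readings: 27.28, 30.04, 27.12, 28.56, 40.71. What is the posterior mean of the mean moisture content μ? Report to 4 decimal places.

30.4498

For Normal data with known variance σ², a Normal(μ₀, σ₀²) prior on μ is conjugate. Posterior precision = 1/σ₀² + n/σ²; posterior mean is the precision-weighted average of μ₀ and x̄.
Σxᵢ = 27.28 + 30.04 + 27.12 + 28.56 + 40.71 = 153.71, so n·x̄ = 153.71.
σ₀² = 3.68² = 13.5424, σ² = 3.55² = 12.6025; σ² + n·σ₀² = 12.6025 + 5·13.5424 = 80.3145.
Posterior mean = (μ₀/σ₀² + n·x̄/σ²)/(1/σ₀² + n/σ²) = (σ²·μ₀ + σ₀²·n·x̄)/(σ² + n·σ₀²) = (12.6025·28.88 + 13.5424·153.71)/80.3145 = 2445.562504/80.3145 = 30.4498.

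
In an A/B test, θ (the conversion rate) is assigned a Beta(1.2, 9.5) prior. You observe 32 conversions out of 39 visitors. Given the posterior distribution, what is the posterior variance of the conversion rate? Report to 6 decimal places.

The Beta prior is conjugate to a Binomial/Bernoulli likelihood; the update adds successes to α and failures to β.
Posterior: Beta(α+k, β+n−k) = Beta(1.2+32, 9.5+7) = Beta(33.2, 16.5).
Var = αβ/((α+β)²(α+β+1)) = 33.2·16.5/(49.7²·50.7) = 0.004374.

0.004374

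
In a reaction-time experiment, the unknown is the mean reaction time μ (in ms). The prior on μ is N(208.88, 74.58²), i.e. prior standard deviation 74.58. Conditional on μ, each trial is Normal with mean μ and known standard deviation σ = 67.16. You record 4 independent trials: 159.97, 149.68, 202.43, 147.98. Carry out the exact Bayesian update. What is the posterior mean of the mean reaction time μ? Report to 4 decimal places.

172.4088

For Normal data with known variance σ², a Normal(μ₀, σ₀²) prior on μ is conjugate. Posterior precision = 1/σ₀² + n/σ²; posterior mean is the precision-weighted average of μ₀ and x̄.
Σxᵢ = 159.97 + 149.68 + 202.43 + 147.98 = 660.06, so n·x̄ = 660.06.
σ₀² = 74.58² = 5562.1764, σ² = 67.16² = 4510.4656; σ² + n·σ₀² = 4510.4656 + 4·5562.1764 = 26759.1712.
Posterior mean = (μ₀/σ₀² + n·x̄/σ²)/(1/σ₀² + n/σ²) = (σ²·μ₀ + σ₀²·n·x̄)/(σ² + n·σ₀²) = (4510.4656·208.88 + 5562.1764·660.06)/26759.1712 = 4613516.209112/26759.1712 = 172.4088.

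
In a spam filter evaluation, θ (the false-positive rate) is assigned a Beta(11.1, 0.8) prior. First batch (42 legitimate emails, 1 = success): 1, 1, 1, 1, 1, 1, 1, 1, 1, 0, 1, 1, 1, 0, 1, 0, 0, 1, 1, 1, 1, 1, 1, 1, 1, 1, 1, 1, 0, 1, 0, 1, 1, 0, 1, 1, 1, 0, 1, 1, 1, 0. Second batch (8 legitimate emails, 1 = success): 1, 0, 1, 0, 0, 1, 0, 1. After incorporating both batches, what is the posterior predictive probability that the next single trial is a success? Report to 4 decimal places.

The Beta prior is conjugate to a Binomial/Bernoulli likelihood; the update adds successes to α and failures to β.
After batch 1: Beta(11.1+33, 0.8+9) = Beta(44.1, 9.8).
After batch 2: Beta(44.1+4, 9.8+4) = Beta(48.1, 13.8).
For a single future Bernoulli trial, P(success | data) = α/(α+β) = 0.7771.

0.7771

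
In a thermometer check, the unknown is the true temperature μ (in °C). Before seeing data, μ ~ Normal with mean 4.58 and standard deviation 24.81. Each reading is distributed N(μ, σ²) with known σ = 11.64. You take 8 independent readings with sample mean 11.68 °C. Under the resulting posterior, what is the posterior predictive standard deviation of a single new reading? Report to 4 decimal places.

12.3277

For Normal data with known variance σ², a Normal(μ₀, σ₀²) prior on μ is conjugate. Posterior precision = 1/σ₀² + n/σ²; posterior mean is the precision-weighted average of μ₀ and x̄.
σ₀² = 24.81² = 615.5361, σ² = 11.64² = 135.4896; σ² + n·σ₀² = 135.4896 + 8·615.5361 = 5059.7784.
Posterior precision = 1/σ₀² + n/σ² = 1/615.5361 + 8/135.4896 = (σ² + n·σ₀²)/(σ₀²σ²) = 5059.7784/(615.5361·135.4896); posterior variance σₙ² = σ₀²σ²/(σ² + n·σ₀²) = 615.5361·135.4896/5059.7784 = 16.482686.
Predictive variance for one new observation = σₙ² + σ² = 615.5361·135.4896/5059.7784 + 135.4896 = σ²·(σ₀² + 5059.7784)/5059.7784 = 135.4896·5675.3145/5059.7784 = 151.972286; SD = √(135.4896·5675.3145/5059.7784) = 12.3277.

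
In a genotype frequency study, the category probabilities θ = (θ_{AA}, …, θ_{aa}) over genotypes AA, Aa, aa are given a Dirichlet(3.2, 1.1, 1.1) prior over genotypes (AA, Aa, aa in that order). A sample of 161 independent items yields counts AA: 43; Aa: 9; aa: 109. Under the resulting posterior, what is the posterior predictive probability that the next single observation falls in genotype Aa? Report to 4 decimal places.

0.0607

The Dirichlet prior is conjugate to the Multinomial likelihood: each posterior αⱼ = prior αⱼ + observed count nⱼ.
Posterior concentration: (46.2, 10.1, 110.1), total = 166.4.
P(next = Aa | data) = α_{Aa}/Σα = 0.0607.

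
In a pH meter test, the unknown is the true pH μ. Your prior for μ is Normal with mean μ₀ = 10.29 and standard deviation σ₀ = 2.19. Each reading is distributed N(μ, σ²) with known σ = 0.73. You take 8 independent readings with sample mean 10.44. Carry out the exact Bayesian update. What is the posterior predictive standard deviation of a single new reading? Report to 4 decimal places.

For Normal data with known variance σ², a Normal(μ₀, σ₀²) prior on μ is conjugate. Posterior precision = 1/σ₀² + n/σ²; posterior mean is the precision-weighted average of μ₀ and x̄.
σ₀² = 2.19² = 4.7961, σ² = 0.73² = 0.5329; σ² + n·σ₀² = 0.5329 + 8·4.7961 = 38.9017.
Posterior precision = 1/σ₀² + n/σ² = 1/4.7961 + 8/0.5329 = (σ² + n·σ₀²)/(σ₀²σ²) = 38.9017/(4.7961·0.5329); posterior variance σₙ² = σ₀²σ²/(σ² + n·σ₀²) = 4.7961·0.5329/38.9017 = 0.065700.
Predictive variance for one new observation = σₙ² + σ² = 4.7961·0.5329/38.9017 + 0.5329 = σ²·(σ₀² + 38.9017)/38.9017 = 0.5329·43.6978/38.9017 = 0.598600; SD = √(0.5329·43.6978/38.9017) = 0.7737.

0.7737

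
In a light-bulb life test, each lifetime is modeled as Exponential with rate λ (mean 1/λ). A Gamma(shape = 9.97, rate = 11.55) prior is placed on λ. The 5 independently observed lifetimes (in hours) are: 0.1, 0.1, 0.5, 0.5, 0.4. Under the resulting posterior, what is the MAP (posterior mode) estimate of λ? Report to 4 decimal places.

1.0624

With a Gamma(shape α, rate β) prior on the exponential rate λ, the posterior after n observations with total T = Σxᵢ is Gamma(α+n, β+T).
Sum of observations T = 1.6 hours; n = 5.
Posterior: Gamma(9.97+5, 11.55+1.6) = Gamma(14.97, 13.15).
Mode = (α−1)/β = 1.0624.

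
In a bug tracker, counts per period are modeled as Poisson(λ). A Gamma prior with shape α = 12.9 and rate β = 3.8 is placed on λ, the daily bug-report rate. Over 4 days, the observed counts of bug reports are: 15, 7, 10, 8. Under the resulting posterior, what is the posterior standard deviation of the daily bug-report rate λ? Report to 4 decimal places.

0.9325

With a Gamma(shape α, rate β) prior, the Poisson likelihood is conjugate: the posterior is Gamma(α + ΣXᵢ, β + n).
Sum of counts S = 40 over n = 4 days.
Posterior: Gamma(α+S, β+n) = Gamma(12.9+40, 3.8+4) = Gamma(52.9, 7.8).
SD = √α/β = √52.9/7.8 = 0.9325.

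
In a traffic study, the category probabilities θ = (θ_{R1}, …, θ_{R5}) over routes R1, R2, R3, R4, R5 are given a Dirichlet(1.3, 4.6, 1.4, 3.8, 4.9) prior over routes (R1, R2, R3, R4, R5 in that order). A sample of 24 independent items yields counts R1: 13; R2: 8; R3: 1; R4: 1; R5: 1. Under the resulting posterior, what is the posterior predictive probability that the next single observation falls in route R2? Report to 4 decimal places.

0.3150

The Dirichlet prior is conjugate to the Multinomial likelihood: each posterior αⱼ = prior αⱼ + observed count nⱼ.
Posterior concentration: (14.3, 12.6, 2.4, 4.8, 5.9), total = 40.0.
P(next = R2 | data) = α_{R2}/Σα = 0.3150.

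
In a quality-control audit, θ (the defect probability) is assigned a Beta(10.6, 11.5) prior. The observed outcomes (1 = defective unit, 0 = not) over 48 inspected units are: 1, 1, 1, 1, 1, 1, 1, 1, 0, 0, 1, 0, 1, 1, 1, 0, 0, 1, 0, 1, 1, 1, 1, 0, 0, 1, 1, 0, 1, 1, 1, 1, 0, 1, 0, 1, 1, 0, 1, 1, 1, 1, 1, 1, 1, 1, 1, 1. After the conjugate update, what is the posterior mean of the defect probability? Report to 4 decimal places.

0.6648

The Beta prior is conjugate to a Binomial/Bernoulli likelihood; the update adds successes to α and failures to β.
Posterior: Beta(α+k, β+n−k) = Beta(10.6+36, 11.5+12) = Beta(46.6, 23.5).
Posterior mean = α/(α+β) = 46.6/70.1 = 0.6648.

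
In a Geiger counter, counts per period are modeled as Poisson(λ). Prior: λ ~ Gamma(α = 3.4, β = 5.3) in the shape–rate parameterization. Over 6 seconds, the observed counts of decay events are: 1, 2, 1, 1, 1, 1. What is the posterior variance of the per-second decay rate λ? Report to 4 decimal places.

0.0814

With a Gamma(shape α, rate β) prior, the Poisson likelihood is conjugate: the posterior is Gamma(α + ΣXᵢ, β + n).
Sum of counts S = 7 over n = 6 seconds.
Posterior: Gamma(α+S, β+n) = Gamma(3.4+7, 5.3+6) = Gamma(10.4, 11.3).
Var = α/β² = 10.4/11.3² = 0.0814.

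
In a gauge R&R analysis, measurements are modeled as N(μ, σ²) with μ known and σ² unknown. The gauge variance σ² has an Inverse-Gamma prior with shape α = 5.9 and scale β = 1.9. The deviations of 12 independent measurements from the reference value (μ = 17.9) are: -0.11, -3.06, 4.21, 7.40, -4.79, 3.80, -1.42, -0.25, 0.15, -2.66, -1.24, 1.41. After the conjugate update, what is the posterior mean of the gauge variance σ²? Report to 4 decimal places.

With known mean μ and an Inverse-Gamma(α, β) prior on σ², the Normal likelihood is conjugate: posterior is Inv-Gamma(α + n/2, β + Σ(xᵢ−μ)²/2).
Σ(xᵢ−μ)² = (-0.11)² + (-3.06)² + (4.21)² + (7.40)² + (-4.79)² + (3.80)² + (-1.42)² + (-0.25)² + (0.15)² + (-2.66)² + (-1.24)² + (1.41)² = 131.9466.
Posterior: Inv-Gamma(5.9 + 12/2, 1.9 + 131.9466/2) = Inv-Gamma(11.90, 67.87330).
E[σ²|data] = β/(α−1) = 67.87330/10.90 = 6.2269.

6.2269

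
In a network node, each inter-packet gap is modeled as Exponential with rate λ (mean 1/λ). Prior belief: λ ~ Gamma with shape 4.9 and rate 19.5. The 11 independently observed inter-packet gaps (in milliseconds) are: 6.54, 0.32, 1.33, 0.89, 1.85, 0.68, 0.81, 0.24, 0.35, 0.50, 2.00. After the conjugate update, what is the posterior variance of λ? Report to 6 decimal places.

With a Gamma(shape α, rate β) prior on the exponential rate λ, the posterior after n observations with total T = Σxᵢ is Gamma(α+n, β+T).
Sum of observations T = 15.51 milliseconds; n = 11.
Posterior: Gamma(4.9+11, 19.5+15.51) = Gamma(15.9, 35.01).
Var = α/β² = 0.012972.

0.012972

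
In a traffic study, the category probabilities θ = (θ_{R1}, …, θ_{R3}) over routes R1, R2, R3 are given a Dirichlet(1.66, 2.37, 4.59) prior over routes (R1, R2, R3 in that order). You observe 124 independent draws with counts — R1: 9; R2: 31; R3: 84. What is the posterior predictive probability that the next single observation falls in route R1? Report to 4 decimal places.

The Dirichlet prior is conjugate to the Multinomial likelihood: each posterior αⱼ = prior αⱼ + observed count nⱼ.
Posterior concentration: (10.66, 33.37, 88.59), total = 132.62.
P(next = R1 | data) = α_{R1}/Σα = 0.0804.

0.0804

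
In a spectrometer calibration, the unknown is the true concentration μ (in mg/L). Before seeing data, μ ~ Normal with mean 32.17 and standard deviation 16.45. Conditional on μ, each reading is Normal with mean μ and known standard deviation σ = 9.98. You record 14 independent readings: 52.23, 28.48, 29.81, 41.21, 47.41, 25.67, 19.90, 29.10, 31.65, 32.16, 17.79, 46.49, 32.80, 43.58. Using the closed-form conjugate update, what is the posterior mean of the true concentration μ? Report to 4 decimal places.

34.1118

For Normal data with known variance σ², a Normal(μ₀, σ₀²) prior on μ is conjugate. Posterior precision = 1/σ₀² + n/σ²; posterior mean is the precision-weighted average of μ₀ and x̄.
Σxᵢ = 52.23 + 28.48 + 29.81 + 41.21 + 47.41 + 25.67 + 19.90 + 29.10 + 31.65 + 32.16 + 17.79 + 46.49 + 32.80 + 43.58 = 478.28, so n·x̄ = 478.28.
σ₀² = 16.45² = 270.6025, σ² = 9.98² = 99.6004; σ² + n·σ₀² = 99.6004 + 14·270.6025 = 3888.0354.
Posterior mean = (μ₀/σ₀² + n·x̄/σ²)/(1/σ₀² + n/σ²) = (σ²·μ₀ + σ₀²·n·x̄)/(σ² + n·σ₀²) = (99.6004·32.17 + 270.6025·478.28)/3888.0354 = 132627.908568/3888.0354 = 34.1118.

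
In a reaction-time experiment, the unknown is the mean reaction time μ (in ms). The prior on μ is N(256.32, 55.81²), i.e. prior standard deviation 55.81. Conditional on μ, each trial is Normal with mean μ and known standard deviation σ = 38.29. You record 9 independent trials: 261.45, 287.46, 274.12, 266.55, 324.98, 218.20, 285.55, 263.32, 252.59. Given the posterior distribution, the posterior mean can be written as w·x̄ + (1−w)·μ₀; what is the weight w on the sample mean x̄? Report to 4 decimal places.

For Normal data with known variance σ², a Normal(μ₀, σ₀²) prior on μ is conjugate. Posterior precision = 1/σ₀² + n/σ²; posterior mean is the precision-weighted average of μ₀ and x̄.
σ₀² = 55.81² = 3114.7561, σ² = 38.29² = 1466.1241. Prior precision 1/σ₀² = 1/3114.7561; data precision n/σ² = 9/1466.1241.
w = (n/σ²)/(1/σ₀² + n/σ²) = n·σ₀²/(σ² + n·σ₀²) = 9·3114.7561/(1466.1241 + 9·3114.7561) = 28032.8049/29498.929 = 0.9503.

0.9503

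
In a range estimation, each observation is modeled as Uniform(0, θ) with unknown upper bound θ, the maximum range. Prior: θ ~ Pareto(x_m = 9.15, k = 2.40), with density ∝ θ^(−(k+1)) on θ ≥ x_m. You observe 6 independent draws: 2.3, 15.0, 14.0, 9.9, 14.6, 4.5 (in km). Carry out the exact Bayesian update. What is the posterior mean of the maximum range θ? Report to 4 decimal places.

A Pareto(scale x_m, shape k) prior on the upper bound θ of Uniform(0, θ) is conjugate: posterior is Pareto(max(x_m, max xᵢ), k + n).
Sample maximum = 15.0; prior scale x_m = 9.15 → posterior scale = max = 15.00.
Posterior shape = 2.40 + 6 = 8.40.
E[θ|data] = k·x_m/(k−1) = 8.40·15.00/7.40 = 17.0270.

17.0270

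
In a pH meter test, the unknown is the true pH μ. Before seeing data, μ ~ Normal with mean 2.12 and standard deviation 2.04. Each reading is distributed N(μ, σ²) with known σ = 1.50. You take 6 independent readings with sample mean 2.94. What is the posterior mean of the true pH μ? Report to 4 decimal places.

For Normal data with known variance σ², a Normal(μ₀, σ₀²) prior on μ is conjugate. Posterior precision = 1/σ₀² + n/σ²; posterior mean is the precision-weighted average of μ₀ and x̄.
n·x̄ = 6·2.94 = 17.64.
σ₀² = 2.04² = 4.1616, σ² = 1.50² = 2.25; σ² + n·σ₀² = 2.25 + 6·4.1616 = 27.2196.
Posterior mean = (μ₀/σ₀² + n·x̄/σ²)/(1/σ₀² + n/σ²) = (σ²·μ₀ + σ₀²·n·x̄)/(σ² + n·σ₀²) = (2.25·2.12 + 4.1616·17.64)/27.2196 = 78.180624/27.2196 = 2.8722.

2.8722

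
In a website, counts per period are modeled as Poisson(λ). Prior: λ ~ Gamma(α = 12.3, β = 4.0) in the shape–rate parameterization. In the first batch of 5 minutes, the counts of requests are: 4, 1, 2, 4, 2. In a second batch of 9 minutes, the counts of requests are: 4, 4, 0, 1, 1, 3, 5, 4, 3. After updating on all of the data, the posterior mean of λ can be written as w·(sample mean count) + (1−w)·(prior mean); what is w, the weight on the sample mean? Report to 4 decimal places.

0.7778

With a Gamma(shape α, rate β) prior, the Poisson likelihood is conjugate: the posterior is Gamma(α + ΣXᵢ, β + n).
Total number of minutes: n = 5 + 9 = 14.
Posterior mean = (α₀+S)/(β₀+n) = [n/(β₀+n)]·(S/n) + [β₀/(β₀+n)]·(α₀/β₀), so only n and β₀ enter the weight.
Weight on data w = n/(β₀+n) = 14/(4.0+14) = 14/18.0 = 0.7778.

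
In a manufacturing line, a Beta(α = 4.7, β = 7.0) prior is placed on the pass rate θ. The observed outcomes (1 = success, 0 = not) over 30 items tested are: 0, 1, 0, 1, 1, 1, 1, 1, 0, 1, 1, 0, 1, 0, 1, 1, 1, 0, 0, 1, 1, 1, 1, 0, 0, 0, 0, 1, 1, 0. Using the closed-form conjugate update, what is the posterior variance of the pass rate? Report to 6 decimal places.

The Beta prior is conjugate to a Binomial/Bernoulli likelihood; the update adds successes to α and failures to β.
Posterior: Beta(α+k, β+n−k) = Beta(4.7+18, 7.0+12) = Beta(22.7, 19.0).
Var = αβ/((α+β)²(α+β+1)) = 22.7·19.0/(41.7²·42.7) = 0.005809.

0.005809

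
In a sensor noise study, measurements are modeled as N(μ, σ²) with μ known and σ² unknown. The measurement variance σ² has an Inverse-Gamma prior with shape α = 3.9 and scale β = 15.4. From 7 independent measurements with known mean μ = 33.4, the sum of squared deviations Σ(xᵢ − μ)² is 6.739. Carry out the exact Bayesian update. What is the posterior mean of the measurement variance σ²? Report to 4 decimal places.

2.9327

With known mean μ and an Inverse-Gamma(α, β) prior on σ², the Normal likelihood is conjugate: posterior is Inv-Gamma(α + n/2, β + Σ(xᵢ−μ)²/2).
Posterior: Inv-Gamma(3.9 + 7/2, 15.4 + 6.739/2) = Inv-Gamma(7.40, 18.7695).
E[σ²|data] = β/(α−1) = 18.7695/6.40 = 2.9327.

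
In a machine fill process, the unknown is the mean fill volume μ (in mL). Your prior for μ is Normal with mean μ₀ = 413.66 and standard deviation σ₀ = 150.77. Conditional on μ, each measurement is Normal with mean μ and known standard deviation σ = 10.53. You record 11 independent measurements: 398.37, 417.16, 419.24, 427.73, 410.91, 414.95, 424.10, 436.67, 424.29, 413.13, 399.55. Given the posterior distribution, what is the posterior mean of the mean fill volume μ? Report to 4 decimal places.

For Normal data with known variance σ², a Normal(μ₀, σ₀²) prior on μ is conjugate. Posterior precision = 1/σ₀² + n/σ²; posterior mean is the precision-weighted average of μ₀ and x̄.
Σxᵢ = 398.37 + 417.16 + 419.24 + 427.73 + 410.91 + 414.95 + 424.10 + 436.67 + 424.29 + 413.13 + 399.55 = 4586.1, so n·x̄ = 4586.1.
σ₀² = 150.77² = 22731.5929, σ² = 10.53² = 110.8809; σ² + n·σ₀² = 110.8809 + 11·22731.5929 = 250158.4028.
Posterior mean = (μ₀/σ₀² + n·x̄/σ²)/(1/σ₀² + n/σ²) = (σ²·μ₀ + σ₀²·n·x̄)/(σ² + n·σ₀²) = (110.8809·413.66 + 22731.5929·4586.1)/250158.4028 = 104295225.191784/250158.4028 = 416.9167.

416.9167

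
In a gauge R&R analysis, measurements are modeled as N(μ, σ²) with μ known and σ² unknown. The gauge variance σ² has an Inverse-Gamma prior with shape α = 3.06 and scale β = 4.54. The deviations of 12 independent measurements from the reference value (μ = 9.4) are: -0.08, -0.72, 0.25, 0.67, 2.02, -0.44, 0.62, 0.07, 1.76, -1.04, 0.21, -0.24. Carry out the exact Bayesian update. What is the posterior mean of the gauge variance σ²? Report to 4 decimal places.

1.1824

With known mean μ and an Inverse-Gamma(α, β) prior on σ², the Normal likelihood is conjugate: posterior is Inv-Gamma(α + n/2, β + Σ(xᵢ−μ)²/2).
Σ(xᵢ−μ)² = (-0.08)² + (-0.72)² + (0.25)² + (0.67)² + (2.02)² + (-0.44)² + (0.62)² + (0.07)² + (1.76)² + (-1.04)² + (0.21)² + (-0.24)² = 9.9804.
Posterior: Inv-Gamma(3.06 + 12/2, 4.54 + 9.9804/2) = Inv-Gamma(9.06, 9.53020).
E[σ²|data] = β/(α−1) = 9.53020/8.06 = 1.1824.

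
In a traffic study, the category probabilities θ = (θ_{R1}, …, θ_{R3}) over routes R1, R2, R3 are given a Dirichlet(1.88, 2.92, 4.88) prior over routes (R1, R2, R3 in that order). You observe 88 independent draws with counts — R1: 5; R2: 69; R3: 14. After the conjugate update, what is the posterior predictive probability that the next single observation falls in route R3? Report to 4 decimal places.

The Dirichlet prior is conjugate to the Multinomial likelihood: each posterior αⱼ = prior αⱼ + observed count nⱼ.
Posterior concentration: (6.88, 71.92, 18.88), total = 97.68.
P(next = R3 | data) = α_{R3}/Σα = 0.1933.

0.1933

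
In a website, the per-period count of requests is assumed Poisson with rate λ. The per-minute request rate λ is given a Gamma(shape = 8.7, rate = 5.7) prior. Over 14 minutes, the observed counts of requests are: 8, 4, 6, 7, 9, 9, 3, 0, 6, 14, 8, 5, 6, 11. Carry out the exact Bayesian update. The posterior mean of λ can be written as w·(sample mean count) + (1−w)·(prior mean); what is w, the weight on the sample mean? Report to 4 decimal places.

0.7107

With a Gamma(shape α, rate β) prior, the Poisson likelihood is conjugate: the posterior is Gamma(α + ΣXᵢ, β + n).
Posterior mean = (α₀+S)/(β₀+n) = [n/(β₀+n)]·(S/n) + [β₀/(β₀+n)]·(α₀/β₀), so only n and β₀ enter the weight.
Weight on data w = n/(β₀+n) = 14/(5.7+14) = 14/19.7 = 0.7107.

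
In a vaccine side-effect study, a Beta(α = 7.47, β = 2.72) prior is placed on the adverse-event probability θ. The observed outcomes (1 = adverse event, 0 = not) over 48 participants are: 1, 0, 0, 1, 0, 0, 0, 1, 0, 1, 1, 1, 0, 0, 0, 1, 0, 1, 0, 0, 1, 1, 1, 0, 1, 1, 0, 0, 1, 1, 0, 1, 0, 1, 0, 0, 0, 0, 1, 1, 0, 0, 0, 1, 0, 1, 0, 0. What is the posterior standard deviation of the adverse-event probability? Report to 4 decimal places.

The Beta prior is conjugate to a Binomial/Bernoulli likelihood; the update adds successes to α and failures to β.
Posterior: Beta(α+k, β+n−k) = Beta(7.47+21, 2.72+27) = Beta(28.47, 29.72).
Var = αβ/((α+β)²(α+β+1)) = 28.47·29.72/(58.19²·59.19) = 0.00422174; SD = √0.00422174 = 0.0650.

0.0650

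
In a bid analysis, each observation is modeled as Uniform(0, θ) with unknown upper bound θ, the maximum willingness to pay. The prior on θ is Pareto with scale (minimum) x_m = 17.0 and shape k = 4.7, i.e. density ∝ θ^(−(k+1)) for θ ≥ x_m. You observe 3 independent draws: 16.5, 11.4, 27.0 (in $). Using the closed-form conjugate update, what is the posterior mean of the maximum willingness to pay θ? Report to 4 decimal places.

A Pareto(scale x_m, shape k) prior on the upper bound θ of Uniform(0, θ) is conjugate: posterior is Pareto(max(x_m, max xᵢ), k + n).
Sample maximum = 27.0; prior scale x_m = 17.0 → posterior scale = max = 27.0.
Posterior shape = 4.7 + 3 = 7.7.
E[θ|data] = k·x_m/(k−1) = 7.7·27.0/6.7 = 31.0299.

31.0299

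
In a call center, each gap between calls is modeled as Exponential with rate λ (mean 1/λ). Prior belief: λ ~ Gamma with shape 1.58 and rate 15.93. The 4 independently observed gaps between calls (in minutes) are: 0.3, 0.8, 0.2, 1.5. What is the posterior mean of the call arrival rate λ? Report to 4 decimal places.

With a Gamma(shape α, rate β) prior on the exponential rate λ, the posterior after n observations with total T = Σxᵢ is Gamma(α+n, β+T).
Sum of observations T = 2.8 minutes; n = 4.
Posterior: Gamma(1.58+4, 15.93+2.8) = Gamma(5.58, 18.73).
Posterior mean of λ = α/β = 5.58/18.73 = 0.2979.

0.2979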